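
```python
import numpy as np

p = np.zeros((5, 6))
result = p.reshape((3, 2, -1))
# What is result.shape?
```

(3, 2, 5)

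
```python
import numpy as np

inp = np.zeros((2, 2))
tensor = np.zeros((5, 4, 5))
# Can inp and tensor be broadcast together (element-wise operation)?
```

No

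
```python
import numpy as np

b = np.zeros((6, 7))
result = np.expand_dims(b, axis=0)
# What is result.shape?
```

(1, 6, 7)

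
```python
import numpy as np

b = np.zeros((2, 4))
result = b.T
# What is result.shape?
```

(4, 2)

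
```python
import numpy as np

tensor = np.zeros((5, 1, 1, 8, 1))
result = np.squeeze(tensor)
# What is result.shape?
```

(5, 8)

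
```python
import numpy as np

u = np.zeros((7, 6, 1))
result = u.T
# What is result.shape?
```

(1, 6, 7)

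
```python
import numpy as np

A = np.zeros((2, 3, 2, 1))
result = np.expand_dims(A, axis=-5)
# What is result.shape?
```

(1, 2, 3, 2, 1)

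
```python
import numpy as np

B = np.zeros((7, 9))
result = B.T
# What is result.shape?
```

(9, 7)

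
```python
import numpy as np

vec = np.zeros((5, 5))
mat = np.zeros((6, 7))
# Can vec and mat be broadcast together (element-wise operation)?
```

No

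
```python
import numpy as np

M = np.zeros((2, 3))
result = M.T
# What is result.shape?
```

(3, 2)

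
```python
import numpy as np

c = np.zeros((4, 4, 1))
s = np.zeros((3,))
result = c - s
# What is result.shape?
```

(4, 4, 3)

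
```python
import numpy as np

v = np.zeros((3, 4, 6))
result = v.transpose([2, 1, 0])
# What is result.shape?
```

(6, 4, 3)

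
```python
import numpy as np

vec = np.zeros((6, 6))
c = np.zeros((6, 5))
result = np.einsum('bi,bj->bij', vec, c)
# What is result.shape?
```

(6, 6, 5)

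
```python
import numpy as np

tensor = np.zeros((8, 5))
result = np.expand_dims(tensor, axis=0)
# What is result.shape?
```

(1, 8, 5)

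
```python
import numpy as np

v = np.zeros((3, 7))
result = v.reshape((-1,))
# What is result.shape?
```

(21,)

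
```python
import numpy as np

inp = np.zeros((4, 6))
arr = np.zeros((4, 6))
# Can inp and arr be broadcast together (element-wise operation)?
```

Yes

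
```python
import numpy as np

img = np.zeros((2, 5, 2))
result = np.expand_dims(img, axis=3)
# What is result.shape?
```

(2, 5, 2, 1)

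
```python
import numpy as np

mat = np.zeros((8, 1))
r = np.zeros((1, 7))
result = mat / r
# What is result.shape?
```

(8, 7)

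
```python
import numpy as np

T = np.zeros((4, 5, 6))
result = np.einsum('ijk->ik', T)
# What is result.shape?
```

(4, 6)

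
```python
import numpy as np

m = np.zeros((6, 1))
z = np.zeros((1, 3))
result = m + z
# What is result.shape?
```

(6, 3)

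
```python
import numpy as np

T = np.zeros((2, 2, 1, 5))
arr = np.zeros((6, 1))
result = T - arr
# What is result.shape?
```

(2, 2, 6, 5)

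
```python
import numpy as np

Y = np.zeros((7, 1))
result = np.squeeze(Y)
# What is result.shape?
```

(7,)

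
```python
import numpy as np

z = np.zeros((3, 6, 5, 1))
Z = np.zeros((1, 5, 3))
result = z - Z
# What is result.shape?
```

(3, 6, 5, 3)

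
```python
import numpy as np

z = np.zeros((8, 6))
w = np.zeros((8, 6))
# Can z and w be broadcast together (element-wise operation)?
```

Yes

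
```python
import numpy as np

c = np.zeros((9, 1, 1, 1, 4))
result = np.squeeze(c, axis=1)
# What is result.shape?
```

(9, 1, 1, 4)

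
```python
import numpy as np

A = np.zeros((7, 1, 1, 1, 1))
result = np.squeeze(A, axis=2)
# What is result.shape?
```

(7, 1, 1, 1)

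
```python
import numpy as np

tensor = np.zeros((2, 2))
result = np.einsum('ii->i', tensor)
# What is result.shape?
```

(2,)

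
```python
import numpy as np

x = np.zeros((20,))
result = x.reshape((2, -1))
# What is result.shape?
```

(2, 10)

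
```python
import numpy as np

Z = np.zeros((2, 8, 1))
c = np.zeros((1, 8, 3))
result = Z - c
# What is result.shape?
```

(2, 8, 3)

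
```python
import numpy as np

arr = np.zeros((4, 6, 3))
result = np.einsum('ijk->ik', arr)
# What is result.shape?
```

(4, 3)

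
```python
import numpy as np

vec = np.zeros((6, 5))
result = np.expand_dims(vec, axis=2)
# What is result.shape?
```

(6, 5, 1)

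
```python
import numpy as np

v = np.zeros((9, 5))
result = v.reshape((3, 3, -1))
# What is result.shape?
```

(3, 3, 5)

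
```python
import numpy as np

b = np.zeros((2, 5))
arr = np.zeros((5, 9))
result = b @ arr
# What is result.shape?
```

(2, 9)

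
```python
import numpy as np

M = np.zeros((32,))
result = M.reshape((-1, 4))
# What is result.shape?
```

(8, 4)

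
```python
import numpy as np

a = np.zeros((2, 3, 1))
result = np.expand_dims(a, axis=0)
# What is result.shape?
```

(1, 2, 3, 1)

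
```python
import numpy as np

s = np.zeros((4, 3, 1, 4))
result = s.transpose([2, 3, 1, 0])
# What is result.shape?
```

(1, 4, 3, 4)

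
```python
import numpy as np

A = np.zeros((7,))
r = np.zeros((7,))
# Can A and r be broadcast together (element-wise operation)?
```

Yes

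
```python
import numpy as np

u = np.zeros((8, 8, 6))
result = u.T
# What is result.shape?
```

(6, 8, 8)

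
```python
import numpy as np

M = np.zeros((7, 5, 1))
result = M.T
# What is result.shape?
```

(1, 5, 7)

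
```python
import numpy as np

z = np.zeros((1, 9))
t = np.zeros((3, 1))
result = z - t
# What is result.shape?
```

(3, 9)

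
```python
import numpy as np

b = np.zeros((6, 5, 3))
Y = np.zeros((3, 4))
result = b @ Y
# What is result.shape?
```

(6, 5, 4)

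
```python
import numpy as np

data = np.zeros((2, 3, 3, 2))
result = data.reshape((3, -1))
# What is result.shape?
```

(3, 12)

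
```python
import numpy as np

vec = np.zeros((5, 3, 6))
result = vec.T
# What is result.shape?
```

(6, 3, 5)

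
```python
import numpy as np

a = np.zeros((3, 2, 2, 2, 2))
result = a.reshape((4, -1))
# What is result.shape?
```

(4, 12)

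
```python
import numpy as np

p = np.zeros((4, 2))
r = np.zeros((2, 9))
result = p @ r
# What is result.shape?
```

(4, 9)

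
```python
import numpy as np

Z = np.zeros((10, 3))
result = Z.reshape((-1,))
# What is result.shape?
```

(30,)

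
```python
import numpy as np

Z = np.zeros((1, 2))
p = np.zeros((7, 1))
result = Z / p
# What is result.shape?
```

(7, 2)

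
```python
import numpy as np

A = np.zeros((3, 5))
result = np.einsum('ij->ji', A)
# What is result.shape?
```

(5, 3)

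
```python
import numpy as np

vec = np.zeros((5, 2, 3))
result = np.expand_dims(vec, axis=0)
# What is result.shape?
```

(1, 5, 2, 3)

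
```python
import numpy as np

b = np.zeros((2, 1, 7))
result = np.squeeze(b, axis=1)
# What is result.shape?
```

(2, 7)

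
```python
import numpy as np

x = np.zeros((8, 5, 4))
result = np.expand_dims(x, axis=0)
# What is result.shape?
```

(1, 8, 5, 4)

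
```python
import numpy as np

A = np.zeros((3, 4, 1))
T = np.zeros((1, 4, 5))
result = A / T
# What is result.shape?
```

(3, 4, 5)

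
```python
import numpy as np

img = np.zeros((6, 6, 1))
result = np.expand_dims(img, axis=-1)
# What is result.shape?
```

(6, 6, 1, 1)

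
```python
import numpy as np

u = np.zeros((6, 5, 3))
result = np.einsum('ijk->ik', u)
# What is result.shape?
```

(6, 3)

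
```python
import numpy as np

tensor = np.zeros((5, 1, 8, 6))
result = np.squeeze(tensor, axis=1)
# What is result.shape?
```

(5, 8, 6)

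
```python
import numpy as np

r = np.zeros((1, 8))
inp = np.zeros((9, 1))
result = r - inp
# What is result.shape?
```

(9, 8)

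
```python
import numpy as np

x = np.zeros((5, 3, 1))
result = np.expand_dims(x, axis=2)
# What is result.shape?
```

(5, 3, 1, 1)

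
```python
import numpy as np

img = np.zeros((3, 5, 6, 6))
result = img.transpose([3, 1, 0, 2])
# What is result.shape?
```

(6, 5, 3, 6)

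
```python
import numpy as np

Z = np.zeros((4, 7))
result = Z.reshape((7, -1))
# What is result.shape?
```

(7, 4)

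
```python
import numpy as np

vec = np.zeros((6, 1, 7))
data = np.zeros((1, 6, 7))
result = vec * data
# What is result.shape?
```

(6, 6, 7)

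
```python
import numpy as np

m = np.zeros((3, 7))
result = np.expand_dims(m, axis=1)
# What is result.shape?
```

(3, 1, 7)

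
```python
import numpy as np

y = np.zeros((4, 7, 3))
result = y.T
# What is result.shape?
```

(3, 7, 4)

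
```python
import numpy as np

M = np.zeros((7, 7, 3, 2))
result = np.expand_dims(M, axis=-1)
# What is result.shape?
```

(7, 7, 3, 2, 1)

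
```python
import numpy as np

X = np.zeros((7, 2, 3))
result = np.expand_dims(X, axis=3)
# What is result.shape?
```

(7, 2, 3, 1)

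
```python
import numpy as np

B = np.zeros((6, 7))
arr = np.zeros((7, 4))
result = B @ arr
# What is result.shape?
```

(6, 4)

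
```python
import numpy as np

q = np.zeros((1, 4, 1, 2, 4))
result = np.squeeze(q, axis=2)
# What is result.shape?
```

(1, 4, 2, 4)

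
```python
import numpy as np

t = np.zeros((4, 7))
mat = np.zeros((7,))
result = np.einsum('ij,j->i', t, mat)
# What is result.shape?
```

(4,)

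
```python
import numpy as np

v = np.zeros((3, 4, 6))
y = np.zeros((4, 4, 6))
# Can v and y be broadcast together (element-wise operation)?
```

No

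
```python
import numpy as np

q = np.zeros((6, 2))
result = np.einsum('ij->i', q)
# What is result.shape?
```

(6,)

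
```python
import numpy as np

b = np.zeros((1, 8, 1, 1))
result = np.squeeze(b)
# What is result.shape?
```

(8,)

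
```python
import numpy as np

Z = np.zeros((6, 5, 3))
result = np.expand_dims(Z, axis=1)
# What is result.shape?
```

(6, 1, 5, 3)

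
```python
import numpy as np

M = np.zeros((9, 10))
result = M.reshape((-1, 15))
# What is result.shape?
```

(6, 15)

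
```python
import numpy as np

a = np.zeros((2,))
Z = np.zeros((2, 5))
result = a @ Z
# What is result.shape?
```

(5,)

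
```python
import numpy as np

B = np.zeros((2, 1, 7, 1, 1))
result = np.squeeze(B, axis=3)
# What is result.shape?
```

(2, 1, 7, 1)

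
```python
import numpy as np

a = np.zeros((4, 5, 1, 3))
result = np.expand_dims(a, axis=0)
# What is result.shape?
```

(1, 4, 5, 1, 3)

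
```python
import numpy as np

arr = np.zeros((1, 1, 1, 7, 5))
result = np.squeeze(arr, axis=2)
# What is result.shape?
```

(1, 1, 7, 5)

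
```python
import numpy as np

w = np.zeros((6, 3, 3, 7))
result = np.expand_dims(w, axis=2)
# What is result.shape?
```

(6, 3, 1, 3, 7)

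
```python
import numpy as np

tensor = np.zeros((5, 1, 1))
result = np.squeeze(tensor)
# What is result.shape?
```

(5,)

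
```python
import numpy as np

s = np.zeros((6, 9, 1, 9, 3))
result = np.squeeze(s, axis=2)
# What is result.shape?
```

(6, 9, 9, 3)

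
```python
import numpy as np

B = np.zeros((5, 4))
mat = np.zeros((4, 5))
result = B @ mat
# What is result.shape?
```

(5, 5)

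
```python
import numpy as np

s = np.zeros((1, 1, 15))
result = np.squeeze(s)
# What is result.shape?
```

(15,)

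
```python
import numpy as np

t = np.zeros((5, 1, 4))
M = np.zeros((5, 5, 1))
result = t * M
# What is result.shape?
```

(5, 5, 4)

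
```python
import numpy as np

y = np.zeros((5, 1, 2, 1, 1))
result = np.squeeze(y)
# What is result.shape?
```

(5, 2)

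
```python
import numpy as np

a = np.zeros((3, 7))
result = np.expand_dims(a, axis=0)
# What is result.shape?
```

(1, 3, 7)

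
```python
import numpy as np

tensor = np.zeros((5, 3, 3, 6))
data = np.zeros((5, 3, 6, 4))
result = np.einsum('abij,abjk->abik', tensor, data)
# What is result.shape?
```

(5, 3, 3, 4)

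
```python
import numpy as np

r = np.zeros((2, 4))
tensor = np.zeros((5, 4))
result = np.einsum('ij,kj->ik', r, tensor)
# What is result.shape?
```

(2, 5)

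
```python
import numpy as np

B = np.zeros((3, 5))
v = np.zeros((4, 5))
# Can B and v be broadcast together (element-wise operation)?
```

No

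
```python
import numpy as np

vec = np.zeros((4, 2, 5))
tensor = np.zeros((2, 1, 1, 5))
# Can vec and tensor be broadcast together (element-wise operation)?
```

Yes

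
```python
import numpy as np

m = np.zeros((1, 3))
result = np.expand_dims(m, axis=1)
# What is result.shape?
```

(1, 1, 3)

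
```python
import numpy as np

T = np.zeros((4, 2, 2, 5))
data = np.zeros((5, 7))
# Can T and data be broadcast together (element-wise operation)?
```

No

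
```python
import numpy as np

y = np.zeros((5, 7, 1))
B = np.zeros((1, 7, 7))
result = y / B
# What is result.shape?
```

(5, 7, 7)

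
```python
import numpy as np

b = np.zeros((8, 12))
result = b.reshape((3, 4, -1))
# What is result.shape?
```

(3, 4, 8)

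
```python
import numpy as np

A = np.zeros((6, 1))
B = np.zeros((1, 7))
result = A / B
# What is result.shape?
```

(6, 7)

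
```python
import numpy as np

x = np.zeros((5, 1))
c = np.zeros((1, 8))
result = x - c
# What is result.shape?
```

(5, 8)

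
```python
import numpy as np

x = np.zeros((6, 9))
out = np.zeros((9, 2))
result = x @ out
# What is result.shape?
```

(6, 2)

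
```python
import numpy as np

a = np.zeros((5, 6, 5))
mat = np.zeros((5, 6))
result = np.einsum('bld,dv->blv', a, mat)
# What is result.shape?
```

(5, 6, 6)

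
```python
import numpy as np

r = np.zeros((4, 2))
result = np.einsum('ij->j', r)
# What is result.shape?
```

(2,)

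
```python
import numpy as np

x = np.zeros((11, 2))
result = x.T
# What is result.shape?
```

(2, 11)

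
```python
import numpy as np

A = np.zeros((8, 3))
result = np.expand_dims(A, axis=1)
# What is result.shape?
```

(8, 1, 3)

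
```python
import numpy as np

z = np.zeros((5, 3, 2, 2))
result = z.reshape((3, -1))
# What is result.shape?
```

(3, 20)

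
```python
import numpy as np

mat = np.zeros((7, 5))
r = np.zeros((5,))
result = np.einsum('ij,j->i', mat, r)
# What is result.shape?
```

(7,)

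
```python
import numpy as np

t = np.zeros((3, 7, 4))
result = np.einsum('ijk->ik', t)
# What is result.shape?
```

(3, 4)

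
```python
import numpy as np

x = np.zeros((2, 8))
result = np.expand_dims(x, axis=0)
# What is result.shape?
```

(1, 2, 8)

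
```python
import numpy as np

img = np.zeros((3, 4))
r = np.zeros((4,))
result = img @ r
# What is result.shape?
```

(3,)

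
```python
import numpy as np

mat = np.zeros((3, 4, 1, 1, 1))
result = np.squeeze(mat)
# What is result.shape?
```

(3, 4)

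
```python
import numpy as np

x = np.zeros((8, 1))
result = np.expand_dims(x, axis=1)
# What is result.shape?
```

(8, 1, 1)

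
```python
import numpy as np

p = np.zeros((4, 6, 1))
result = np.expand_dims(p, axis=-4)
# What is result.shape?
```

(1, 4, 6, 1)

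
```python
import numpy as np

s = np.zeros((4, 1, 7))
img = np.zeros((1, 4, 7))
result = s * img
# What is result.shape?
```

(4, 4, 7)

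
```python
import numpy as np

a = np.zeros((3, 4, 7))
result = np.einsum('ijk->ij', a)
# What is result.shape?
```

(3, 4)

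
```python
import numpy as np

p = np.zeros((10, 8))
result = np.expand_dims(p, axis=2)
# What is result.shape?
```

(10, 8, 1)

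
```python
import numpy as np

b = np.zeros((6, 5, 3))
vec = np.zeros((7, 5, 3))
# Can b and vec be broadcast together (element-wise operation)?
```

No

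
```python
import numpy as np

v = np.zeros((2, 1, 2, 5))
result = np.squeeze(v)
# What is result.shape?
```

(2, 2, 5)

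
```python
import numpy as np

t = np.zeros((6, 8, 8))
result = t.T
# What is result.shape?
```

(8, 8, 6)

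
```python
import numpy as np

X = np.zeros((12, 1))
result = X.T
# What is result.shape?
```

(1, 12)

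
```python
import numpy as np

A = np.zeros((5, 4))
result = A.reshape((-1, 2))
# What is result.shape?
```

(10, 2)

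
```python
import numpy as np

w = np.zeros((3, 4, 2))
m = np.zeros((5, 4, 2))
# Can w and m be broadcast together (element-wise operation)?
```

No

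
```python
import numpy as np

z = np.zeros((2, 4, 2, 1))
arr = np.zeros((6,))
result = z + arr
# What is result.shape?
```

(2, 4, 2, 6)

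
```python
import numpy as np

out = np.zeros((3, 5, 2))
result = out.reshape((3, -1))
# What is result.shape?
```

(3, 10)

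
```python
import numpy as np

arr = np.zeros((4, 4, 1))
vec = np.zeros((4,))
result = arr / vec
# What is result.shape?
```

(4, 4, 4)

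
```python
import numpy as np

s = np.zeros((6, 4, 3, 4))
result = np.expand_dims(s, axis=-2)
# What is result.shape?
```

(6, 4, 3, 1, 4)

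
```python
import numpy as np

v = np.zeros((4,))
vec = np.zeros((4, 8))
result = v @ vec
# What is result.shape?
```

(8,)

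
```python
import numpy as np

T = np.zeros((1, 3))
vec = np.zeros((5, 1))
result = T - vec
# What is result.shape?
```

(5, 3)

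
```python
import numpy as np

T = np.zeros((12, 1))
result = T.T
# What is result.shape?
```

(1, 12)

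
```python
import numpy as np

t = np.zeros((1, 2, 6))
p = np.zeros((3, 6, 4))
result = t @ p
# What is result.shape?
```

(3, 2, 4)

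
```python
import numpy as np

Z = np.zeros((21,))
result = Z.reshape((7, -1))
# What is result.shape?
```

(7, 3)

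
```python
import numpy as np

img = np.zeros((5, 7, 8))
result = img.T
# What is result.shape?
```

(8, 7, 5)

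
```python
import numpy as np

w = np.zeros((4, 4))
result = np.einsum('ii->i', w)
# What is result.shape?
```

(4,)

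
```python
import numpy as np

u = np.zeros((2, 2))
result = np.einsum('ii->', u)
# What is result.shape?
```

()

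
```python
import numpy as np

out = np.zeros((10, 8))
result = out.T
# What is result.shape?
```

(8, 10)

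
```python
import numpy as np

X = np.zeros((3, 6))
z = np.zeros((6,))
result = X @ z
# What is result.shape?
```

(3,)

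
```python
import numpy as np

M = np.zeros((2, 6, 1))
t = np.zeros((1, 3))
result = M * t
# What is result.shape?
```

(2, 6, 3)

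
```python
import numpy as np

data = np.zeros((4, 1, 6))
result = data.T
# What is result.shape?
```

(6, 1, 4)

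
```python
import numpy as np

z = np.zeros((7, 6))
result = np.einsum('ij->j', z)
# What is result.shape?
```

(6,)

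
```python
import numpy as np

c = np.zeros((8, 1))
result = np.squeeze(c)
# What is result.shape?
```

(8,)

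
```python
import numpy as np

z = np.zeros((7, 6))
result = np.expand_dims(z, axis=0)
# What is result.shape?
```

(1, 7, 6)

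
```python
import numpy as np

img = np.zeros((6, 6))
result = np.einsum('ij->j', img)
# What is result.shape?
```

(6,)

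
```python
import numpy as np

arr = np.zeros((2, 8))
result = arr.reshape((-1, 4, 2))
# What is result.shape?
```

(2, 4, 2)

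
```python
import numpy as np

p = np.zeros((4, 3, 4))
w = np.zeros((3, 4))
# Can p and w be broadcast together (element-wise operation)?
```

Yes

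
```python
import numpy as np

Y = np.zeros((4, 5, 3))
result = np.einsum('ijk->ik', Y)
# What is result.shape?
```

(4, 3)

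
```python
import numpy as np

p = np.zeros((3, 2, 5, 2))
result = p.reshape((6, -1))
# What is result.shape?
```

(6, 10)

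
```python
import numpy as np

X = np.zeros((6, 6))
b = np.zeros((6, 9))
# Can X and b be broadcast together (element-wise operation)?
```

No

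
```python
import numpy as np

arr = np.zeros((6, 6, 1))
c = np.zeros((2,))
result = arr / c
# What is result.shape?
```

(6, 6, 2)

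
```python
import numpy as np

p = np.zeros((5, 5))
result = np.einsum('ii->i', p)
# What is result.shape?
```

(5,)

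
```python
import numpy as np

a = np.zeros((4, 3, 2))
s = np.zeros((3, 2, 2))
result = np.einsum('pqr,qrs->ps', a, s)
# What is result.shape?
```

(4, 2)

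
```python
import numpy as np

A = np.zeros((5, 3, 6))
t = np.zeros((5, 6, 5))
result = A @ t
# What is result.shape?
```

(5, 3, 5)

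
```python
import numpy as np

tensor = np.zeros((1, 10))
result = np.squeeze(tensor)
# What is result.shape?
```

(10,)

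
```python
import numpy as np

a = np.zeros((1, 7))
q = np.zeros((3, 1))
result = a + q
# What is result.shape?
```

(3, 7)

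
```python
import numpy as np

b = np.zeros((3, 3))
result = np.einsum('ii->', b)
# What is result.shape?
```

()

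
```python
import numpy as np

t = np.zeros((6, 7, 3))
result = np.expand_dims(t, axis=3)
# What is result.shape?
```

(6, 7, 3, 1)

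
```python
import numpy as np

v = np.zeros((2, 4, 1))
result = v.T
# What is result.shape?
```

(1, 4, 2)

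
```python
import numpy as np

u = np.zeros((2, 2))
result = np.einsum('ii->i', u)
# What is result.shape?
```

(2,)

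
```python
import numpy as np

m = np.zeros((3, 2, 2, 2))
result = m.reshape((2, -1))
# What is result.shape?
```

(2, 12)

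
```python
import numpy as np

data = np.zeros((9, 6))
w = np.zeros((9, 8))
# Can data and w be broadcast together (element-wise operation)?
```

No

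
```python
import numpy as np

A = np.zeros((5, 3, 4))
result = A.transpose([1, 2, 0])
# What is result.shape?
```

(3, 4, 5)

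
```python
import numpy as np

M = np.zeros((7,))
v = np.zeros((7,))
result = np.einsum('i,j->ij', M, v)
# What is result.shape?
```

(7, 7)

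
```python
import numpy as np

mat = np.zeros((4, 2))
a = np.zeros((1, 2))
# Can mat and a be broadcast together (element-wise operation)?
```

Yes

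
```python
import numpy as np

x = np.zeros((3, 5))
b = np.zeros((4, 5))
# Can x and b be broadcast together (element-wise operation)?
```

No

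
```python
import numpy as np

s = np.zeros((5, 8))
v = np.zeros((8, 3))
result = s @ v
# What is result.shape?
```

(5, 3)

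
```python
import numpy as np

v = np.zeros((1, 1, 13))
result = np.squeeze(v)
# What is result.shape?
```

(13,)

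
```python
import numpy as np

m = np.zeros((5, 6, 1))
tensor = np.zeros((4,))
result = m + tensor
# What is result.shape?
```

(5, 6, 4)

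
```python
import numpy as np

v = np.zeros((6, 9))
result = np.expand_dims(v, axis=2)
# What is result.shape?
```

(6, 9, 1)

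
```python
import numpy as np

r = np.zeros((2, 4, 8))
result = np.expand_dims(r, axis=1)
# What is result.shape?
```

(2, 1, 4, 8)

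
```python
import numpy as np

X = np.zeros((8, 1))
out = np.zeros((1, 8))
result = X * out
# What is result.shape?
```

(8, 8)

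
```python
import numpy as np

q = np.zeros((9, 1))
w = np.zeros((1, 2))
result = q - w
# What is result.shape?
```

(9, 2)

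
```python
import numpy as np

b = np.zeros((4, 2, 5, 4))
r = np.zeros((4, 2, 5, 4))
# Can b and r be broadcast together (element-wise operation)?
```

Yes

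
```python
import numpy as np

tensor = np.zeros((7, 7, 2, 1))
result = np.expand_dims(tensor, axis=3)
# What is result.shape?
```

(7, 7, 2, 1, 1)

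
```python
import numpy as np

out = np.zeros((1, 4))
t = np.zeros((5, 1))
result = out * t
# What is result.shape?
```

(5, 4)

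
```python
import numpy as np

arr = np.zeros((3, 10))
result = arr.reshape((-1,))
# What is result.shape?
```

(30,)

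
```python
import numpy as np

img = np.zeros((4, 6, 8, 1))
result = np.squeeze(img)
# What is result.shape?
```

(4, 6, 8)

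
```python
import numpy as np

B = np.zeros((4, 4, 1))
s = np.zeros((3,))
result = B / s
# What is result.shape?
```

(4, 4, 3)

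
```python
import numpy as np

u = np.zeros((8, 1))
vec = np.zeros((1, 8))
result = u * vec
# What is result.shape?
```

(8, 8)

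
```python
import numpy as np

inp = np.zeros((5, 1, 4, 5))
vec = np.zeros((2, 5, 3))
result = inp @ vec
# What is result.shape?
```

(5, 2, 4, 3)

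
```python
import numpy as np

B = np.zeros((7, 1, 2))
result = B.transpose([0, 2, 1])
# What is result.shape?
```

(7, 2, 1)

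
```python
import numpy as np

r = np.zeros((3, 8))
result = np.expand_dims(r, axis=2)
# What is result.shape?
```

(3, 8, 1)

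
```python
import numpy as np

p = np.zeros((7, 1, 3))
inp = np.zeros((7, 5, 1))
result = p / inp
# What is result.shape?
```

(7, 5, 3)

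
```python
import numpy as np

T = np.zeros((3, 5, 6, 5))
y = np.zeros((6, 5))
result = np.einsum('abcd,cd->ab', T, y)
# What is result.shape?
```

(3, 5)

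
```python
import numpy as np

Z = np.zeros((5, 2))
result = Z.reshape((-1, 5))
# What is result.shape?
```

(2, 5)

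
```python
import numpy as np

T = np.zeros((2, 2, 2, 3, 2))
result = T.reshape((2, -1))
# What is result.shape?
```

(2, 24)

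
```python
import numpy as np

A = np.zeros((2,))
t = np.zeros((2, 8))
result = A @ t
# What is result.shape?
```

(8,)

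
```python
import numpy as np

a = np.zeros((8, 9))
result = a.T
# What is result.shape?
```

(9, 8)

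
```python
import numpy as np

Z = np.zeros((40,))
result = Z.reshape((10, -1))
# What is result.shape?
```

(10, 4)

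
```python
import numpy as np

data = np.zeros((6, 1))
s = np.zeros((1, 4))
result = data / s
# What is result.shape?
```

(6, 4)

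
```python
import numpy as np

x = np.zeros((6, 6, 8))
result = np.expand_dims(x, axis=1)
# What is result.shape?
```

(6, 1, 6, 8)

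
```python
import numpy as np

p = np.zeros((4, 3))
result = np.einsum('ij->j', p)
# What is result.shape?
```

(3,)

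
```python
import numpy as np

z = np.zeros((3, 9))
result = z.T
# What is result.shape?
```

(9, 3)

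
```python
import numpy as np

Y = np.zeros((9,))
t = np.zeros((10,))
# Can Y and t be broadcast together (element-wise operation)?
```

No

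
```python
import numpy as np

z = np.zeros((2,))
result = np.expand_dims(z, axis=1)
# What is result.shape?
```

(2, 1)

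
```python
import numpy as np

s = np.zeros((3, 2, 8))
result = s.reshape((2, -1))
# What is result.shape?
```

(2, 24)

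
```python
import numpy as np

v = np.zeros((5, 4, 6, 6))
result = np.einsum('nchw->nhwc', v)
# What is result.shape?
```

(5, 6, 6, 4)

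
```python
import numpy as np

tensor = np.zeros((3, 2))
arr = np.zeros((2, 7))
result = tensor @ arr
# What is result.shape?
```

(3, 7)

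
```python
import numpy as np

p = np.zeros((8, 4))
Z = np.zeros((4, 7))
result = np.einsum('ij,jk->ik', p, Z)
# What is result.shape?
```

(8, 7)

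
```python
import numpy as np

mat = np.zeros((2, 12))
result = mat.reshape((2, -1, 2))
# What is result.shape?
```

(2, 6, 2)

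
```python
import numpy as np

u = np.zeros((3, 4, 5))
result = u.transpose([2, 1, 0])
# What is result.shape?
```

(5, 4, 3)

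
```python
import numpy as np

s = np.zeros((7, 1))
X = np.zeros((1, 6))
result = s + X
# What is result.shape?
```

(7, 6)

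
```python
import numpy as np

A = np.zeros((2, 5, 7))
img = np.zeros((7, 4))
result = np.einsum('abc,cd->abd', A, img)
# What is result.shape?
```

(2, 5, 4)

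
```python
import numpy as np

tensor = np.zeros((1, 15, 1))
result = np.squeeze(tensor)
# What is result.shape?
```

(15,)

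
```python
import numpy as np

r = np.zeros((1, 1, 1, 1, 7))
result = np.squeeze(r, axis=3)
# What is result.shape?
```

(1, 1, 1, 7)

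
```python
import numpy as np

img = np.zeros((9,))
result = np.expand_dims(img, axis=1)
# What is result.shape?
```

(9, 1)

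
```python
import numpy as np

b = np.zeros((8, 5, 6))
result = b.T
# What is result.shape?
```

(6, 5, 8)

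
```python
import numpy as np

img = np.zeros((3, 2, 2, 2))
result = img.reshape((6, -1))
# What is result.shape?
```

(6, 4)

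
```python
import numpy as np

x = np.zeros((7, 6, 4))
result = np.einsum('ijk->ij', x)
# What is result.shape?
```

(7, 6)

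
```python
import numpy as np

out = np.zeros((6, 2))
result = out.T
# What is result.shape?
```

(2, 6)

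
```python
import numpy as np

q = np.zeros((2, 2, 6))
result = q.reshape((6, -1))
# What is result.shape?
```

(6, 4)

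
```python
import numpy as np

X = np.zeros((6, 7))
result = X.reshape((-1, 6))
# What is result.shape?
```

(7, 6)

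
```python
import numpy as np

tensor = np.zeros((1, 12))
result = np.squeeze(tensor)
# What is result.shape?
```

(12,)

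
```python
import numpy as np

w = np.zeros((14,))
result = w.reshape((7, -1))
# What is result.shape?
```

(7, 2)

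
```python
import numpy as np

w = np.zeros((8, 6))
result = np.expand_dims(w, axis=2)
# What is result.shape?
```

(8, 6, 1)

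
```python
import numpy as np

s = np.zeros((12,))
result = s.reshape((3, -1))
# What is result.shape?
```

(3, 4)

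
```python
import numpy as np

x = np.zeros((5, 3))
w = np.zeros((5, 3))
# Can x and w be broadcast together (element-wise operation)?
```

Yes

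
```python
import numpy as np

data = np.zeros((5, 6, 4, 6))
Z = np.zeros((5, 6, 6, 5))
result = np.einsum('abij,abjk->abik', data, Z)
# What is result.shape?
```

(5, 6, 4, 5)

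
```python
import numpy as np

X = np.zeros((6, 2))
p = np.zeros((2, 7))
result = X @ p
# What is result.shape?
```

(6, 7)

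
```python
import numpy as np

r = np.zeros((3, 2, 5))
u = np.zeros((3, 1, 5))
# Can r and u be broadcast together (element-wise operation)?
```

Yes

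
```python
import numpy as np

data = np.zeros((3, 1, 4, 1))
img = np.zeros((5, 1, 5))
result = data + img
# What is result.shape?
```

(3, 5, 4, 5)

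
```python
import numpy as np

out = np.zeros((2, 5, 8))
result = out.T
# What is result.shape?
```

(8, 5, 2)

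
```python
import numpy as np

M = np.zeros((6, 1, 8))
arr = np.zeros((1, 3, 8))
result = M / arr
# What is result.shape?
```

(6, 3, 8)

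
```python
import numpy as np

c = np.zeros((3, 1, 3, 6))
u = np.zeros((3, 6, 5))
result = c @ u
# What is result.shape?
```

(3, 3, 3, 5)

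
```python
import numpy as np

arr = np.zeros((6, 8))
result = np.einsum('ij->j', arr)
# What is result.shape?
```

(8,)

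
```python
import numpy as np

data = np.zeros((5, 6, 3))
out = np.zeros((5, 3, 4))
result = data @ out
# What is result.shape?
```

(5, 6, 4)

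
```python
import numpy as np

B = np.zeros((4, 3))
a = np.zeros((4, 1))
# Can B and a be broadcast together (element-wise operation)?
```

Yes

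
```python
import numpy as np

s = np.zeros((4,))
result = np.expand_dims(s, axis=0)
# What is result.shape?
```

(1, 4)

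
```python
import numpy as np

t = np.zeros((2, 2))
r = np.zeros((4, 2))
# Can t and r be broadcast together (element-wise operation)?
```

No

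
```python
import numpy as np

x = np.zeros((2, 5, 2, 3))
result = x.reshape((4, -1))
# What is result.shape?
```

(4, 15)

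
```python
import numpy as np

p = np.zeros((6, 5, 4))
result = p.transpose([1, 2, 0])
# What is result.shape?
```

(5, 4, 6)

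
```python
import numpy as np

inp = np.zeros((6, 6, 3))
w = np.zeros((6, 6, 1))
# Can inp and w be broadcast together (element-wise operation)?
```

Yes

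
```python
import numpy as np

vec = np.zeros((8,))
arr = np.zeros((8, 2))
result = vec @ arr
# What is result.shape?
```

(2,)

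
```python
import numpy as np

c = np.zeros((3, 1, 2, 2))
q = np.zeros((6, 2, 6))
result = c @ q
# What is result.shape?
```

(3, 6, 2, 6)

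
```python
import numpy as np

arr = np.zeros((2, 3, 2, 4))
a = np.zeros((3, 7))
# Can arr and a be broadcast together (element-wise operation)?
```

No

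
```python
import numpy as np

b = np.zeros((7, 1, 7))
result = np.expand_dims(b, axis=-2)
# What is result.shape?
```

(7, 1, 1, 7)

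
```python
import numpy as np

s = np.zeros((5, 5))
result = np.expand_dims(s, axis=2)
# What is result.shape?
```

(5, 5, 1)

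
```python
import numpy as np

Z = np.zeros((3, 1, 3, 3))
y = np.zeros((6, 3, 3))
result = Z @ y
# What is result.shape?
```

(3, 6, 3, 3)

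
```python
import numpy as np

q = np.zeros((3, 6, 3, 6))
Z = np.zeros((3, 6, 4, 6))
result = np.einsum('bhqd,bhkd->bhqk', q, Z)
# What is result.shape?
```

(3, 6, 3, 4)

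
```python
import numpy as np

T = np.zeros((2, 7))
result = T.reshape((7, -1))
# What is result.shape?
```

(7, 2)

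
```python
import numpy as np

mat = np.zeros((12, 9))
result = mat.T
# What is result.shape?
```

(9, 12)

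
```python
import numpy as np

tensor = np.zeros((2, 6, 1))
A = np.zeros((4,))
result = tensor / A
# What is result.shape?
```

(2, 6, 4)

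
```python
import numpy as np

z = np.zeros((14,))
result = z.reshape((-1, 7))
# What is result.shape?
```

(2, 7)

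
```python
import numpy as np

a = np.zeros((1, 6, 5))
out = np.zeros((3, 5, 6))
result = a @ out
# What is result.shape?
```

(3, 6, 6)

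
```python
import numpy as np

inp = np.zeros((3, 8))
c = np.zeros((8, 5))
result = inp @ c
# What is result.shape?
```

(3, 5)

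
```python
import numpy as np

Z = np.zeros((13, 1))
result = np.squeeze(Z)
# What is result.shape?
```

(13,)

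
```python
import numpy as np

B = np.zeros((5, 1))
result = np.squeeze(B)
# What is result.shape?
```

(5,)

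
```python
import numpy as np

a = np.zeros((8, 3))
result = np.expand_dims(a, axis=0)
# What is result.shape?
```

(1, 8, 3)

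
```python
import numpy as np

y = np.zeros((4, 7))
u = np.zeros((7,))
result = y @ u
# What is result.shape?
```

(4,)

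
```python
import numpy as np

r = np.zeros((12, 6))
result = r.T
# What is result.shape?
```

(6, 12)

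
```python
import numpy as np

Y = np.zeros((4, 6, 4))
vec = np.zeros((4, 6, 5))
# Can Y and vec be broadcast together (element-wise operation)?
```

No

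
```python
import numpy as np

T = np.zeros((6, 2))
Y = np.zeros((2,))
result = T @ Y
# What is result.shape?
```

(6,)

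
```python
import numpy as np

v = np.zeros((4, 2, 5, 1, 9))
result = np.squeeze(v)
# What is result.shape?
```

(4, 2, 5, 9)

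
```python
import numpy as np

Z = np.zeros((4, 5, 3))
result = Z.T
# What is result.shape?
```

(3, 5, 4)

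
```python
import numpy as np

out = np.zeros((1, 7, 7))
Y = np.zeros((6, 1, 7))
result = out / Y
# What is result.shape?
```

(6, 7, 7)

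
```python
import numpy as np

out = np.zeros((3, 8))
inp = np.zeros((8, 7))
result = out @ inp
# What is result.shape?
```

(3, 7)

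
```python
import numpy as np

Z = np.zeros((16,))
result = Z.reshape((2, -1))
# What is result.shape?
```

(2, 8)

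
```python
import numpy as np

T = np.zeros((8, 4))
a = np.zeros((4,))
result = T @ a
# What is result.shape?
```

(8,)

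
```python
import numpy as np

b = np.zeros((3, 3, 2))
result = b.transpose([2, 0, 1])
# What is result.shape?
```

(2, 3, 3)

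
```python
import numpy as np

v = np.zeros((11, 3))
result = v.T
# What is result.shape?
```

(3, 11)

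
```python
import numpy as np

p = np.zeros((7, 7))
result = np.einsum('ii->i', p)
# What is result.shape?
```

(7,)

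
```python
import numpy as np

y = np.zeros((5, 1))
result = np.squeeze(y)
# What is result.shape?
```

(5,)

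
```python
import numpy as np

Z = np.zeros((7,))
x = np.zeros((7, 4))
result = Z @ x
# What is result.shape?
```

(4,)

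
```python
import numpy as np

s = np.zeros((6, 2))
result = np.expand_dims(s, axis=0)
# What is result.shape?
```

(1, 6, 2)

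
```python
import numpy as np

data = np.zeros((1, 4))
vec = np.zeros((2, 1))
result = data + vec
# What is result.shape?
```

(2, 4)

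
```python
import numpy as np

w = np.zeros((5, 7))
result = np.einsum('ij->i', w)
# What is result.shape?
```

(5,)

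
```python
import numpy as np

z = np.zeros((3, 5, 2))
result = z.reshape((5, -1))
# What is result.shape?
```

(5, 6)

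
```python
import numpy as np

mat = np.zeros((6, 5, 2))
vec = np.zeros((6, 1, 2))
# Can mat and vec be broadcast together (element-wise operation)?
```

Yes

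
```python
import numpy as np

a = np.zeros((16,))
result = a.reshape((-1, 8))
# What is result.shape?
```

(2, 8)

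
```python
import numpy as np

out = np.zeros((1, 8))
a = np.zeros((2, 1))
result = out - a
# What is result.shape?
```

(2, 8)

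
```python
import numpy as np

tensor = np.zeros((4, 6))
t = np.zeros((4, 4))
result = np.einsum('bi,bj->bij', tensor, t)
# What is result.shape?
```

(4, 6, 4)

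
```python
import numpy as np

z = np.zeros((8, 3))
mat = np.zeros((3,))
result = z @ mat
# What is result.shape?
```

(8,)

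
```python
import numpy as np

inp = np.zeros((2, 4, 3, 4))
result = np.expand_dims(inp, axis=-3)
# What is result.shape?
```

(2, 4, 1, 3, 4)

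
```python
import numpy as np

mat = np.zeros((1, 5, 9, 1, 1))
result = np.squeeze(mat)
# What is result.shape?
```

(5, 9)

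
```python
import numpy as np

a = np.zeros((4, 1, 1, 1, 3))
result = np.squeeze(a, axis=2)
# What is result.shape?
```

(4, 1, 1, 3)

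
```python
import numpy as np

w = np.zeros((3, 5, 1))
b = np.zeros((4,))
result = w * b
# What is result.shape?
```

(3, 5, 4)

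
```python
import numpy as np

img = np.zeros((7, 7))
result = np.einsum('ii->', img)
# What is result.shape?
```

()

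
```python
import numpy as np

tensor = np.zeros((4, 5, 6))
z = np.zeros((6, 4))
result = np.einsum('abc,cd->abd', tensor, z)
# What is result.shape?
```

(4, 5, 4)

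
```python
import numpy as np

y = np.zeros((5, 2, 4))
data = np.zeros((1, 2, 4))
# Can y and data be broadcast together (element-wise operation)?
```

Yes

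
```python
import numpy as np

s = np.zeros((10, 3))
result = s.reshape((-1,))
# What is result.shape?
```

(30,)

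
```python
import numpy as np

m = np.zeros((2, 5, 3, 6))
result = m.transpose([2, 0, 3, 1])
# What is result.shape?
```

(3, 2, 6, 5)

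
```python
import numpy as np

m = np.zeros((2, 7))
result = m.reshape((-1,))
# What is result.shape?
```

(14,)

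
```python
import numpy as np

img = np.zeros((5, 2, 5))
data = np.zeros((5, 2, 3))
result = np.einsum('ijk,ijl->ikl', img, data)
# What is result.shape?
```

(5, 5, 3)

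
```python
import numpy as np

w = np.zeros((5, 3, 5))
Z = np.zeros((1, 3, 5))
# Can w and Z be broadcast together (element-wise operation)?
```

Yes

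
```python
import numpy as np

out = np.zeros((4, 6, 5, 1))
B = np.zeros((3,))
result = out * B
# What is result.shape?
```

(4, 6, 5, 3)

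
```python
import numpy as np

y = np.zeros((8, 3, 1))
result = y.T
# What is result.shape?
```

(1, 3, 8)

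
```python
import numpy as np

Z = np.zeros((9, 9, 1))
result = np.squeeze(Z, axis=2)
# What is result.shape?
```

(9, 9)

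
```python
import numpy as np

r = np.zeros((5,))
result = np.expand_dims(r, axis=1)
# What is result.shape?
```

(5, 1)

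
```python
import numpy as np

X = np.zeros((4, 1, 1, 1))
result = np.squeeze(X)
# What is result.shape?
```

(4,)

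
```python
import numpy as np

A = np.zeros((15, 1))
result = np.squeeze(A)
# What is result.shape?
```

(15,)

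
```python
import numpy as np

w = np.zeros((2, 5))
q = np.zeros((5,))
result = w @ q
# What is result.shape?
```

(2,)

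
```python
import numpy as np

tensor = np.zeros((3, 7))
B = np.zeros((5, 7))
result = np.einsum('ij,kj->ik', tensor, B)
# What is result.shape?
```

(3, 5)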